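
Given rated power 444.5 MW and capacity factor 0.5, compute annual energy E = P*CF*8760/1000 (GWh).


E = 444.5 * 0.5 * 8760 / 1000 = 1946.9100 GWh


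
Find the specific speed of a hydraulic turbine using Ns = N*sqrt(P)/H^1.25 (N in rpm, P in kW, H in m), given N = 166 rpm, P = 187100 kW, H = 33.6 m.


Ns = 166 * 187100^0.5 / 33.6^1.25 = 887.6073


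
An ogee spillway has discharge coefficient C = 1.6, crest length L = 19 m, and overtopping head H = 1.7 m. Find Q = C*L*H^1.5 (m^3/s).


Q = 1.6 * 19 * 1.7^1.5 = 67.3825 m^3/s


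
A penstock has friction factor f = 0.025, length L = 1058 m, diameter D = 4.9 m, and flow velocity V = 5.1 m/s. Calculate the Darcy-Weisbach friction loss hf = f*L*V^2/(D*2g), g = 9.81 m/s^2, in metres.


hf = 0.025 * 1058 * 5.1^2 / (4.9 * 2 * 9.81) = 7.1560 m


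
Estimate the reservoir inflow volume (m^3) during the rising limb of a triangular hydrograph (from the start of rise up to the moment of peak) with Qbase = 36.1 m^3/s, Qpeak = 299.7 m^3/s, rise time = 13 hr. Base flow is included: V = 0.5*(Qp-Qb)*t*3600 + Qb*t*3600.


V = 0.5*(299.7 - 36.1)*13*3600 + 36.1*13*3600 = 7.8577e+06 m^3


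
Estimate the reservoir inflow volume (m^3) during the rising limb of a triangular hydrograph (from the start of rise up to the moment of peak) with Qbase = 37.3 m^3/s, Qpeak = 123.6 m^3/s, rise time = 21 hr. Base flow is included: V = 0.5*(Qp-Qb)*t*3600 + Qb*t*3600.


V = 0.5*(123.6 - 37.3)*21*3600 + 37.3*21*3600 = 6.0820e+06 m^3


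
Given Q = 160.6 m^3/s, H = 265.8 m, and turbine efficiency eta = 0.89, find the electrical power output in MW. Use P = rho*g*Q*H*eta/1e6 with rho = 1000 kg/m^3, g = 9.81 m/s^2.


P = 1000 * 9.81 * 160.6 * 265.8 * 0.89 / 1e6 = 372.7001 MW


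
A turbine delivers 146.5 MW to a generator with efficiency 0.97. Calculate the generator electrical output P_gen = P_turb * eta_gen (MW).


P_gen = 146.5 * 0.97 = 142.1050 MW


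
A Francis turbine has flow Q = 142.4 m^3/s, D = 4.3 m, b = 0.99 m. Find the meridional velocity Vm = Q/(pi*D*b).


Vm = 142.4 / (pi * 4.3 * 0.99) = 10.6477 m/s


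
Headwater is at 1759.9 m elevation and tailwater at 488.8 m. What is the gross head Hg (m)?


Hg = 1759.9 - 488.8 = 1271.1000 m


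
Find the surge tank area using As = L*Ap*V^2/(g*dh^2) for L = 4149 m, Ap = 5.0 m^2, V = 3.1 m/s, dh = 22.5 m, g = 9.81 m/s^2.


As = 4149 * 5.0 * 3.1^2 / (9.81 * 22.5^2) = 40.1423 m^2


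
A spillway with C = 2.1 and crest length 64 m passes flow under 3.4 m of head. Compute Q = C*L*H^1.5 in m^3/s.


Q = 2.1 * 64 * 3.4^1.5 = 842.5926 m^3/s


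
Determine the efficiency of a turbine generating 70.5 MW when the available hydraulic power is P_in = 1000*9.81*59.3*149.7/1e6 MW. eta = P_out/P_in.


P_in = 1000 * 9.81 * 59.3 * 149.7 / 1e6 = 87.0854 MW
eta = 70.5 / 87.0854 = 0.8095


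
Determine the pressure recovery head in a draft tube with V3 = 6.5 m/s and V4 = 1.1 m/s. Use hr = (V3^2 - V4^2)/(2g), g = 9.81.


hr = (6.5^2 - 1.1^2) / (2*9.81) = 2.0917 m


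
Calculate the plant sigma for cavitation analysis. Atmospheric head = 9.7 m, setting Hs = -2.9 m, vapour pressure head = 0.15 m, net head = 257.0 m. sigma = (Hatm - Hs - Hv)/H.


sigma = (9.7 - (-2.9) - 0.15) / 257.0 = 0.0484


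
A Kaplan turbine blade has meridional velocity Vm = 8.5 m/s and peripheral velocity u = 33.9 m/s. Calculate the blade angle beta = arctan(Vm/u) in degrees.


beta = arctan(8.5 / 33.9) = 14.0760 degrees


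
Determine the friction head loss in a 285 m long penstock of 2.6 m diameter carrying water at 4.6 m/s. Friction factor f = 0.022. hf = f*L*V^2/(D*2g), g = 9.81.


hf = 0.022 * 285 * 4.6^2 / (2.6 * 2 * 9.81) = 2.6008 m


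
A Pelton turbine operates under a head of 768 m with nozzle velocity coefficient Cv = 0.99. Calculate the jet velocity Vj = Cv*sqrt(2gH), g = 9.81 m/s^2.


Vj = 0.99 * sqrt(2*9.81*768) = 121.5249 m/s


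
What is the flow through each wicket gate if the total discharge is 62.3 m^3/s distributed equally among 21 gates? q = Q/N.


q = 62.3 / 21 = 2.9667 m^3/s


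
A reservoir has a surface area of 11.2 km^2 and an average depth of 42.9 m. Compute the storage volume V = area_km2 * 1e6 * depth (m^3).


V = 11.2 * 1e6 * 42.9 = 4.8048e+08 m^3


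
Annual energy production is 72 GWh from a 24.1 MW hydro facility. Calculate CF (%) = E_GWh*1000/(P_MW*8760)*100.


CF = 72 * 1000 / (24.1 * 8760) * 100 = 34.1045 %


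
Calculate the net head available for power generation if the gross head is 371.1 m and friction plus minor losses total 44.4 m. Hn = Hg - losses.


Hn = 371.1 - 44.4 = 326.7000 m


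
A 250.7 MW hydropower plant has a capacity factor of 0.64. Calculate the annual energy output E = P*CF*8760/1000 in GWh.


E = 250.7 * 0.64 * 8760 / 1000 = 1405.5245 GWh


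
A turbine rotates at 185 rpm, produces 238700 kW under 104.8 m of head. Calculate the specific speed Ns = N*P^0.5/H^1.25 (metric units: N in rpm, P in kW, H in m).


Ns = 185 * 238700^0.5 / 104.8^1.25 = 269.5543


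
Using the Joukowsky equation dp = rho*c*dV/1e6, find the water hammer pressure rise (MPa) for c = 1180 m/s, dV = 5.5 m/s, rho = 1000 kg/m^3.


dp = 1000 * 1180 * 5.5 / 1e6 = 6.4900 MPa


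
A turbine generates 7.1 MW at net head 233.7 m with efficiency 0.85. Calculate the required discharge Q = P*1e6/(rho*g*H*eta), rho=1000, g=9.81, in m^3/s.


Q = 7.1 * 1e6 / (1000 * 9.81 * 233.7 * 0.85) = 3.6434 m^3/s


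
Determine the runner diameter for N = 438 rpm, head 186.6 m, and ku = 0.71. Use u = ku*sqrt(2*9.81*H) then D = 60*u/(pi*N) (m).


u = 0.71 * sqrt(2*9.81*186.6) = 42.9599 m/s
D = 60 * 42.9599 / (pi * 438) = 1.8732 m


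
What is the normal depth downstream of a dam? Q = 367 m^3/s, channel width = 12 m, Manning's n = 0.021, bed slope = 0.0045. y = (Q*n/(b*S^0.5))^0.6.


y = (367 * 0.021 / (12 * 0.0045^0.5))^0.6 = 3.8785 m


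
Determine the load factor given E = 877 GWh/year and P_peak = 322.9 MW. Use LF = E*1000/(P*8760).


LF = 877 * 1000 / (322.9 * 8760) = 0.3100


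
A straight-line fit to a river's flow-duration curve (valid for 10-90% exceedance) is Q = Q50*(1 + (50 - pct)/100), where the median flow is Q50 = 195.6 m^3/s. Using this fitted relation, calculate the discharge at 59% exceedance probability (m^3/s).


Q = 195.6 * (1 + (50 - 59)/100) = 177.9960 m^3/s


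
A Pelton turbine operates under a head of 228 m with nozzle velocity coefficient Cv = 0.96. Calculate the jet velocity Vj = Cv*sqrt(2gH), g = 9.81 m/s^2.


Vj = 0.96 * sqrt(2*9.81*228) = 64.2079 m/s


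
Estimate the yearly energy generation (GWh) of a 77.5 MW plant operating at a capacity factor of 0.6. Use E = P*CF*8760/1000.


E = 77.5 * 0.6 * 8760 / 1000 = 407.3400 GWh


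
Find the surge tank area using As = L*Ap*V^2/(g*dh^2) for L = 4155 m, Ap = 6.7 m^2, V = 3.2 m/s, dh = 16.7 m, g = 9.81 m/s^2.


As = 4155 * 6.7 * 3.2^2 / (9.81 * 16.7^2) = 104.1943 m^2


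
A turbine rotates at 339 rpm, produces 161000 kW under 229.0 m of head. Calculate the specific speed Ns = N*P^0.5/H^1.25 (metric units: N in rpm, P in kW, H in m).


Ns = 339 * 161000^0.5 / 229.0^1.25 = 152.6927


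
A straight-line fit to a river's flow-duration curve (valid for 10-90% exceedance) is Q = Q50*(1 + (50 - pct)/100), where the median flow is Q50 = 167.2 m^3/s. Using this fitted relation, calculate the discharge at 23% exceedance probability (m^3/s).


Q = 167.2 * (1 + (50 - 23)/100) = 212.3440 m^3/s


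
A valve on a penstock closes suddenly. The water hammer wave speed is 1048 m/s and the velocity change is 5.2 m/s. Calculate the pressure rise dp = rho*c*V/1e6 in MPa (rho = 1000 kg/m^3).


dp = 1000 * 1048 * 5.2 / 1e6 = 5.4496 MPa


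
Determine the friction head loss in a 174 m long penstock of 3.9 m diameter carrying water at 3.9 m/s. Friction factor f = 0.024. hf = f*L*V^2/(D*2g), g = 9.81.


hf = 0.024 * 174 * 3.9^2 / (3.9 * 2 * 9.81) = 0.8301 m


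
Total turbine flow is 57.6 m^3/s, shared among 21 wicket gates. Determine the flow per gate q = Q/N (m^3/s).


q = 57.6 / 21 = 2.7429 m^3/s


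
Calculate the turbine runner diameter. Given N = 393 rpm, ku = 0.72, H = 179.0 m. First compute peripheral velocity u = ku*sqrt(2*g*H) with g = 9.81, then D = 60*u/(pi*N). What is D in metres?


u = 0.72 * sqrt(2*9.81*179.0) = 42.6686 m/s
D = 60 * 42.6686 / (pi * 393) = 2.0736 m


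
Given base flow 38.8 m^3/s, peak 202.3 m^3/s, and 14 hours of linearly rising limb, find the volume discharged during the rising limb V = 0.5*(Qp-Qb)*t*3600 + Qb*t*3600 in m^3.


V = 0.5*(202.3 - 38.8)*14*3600 + 38.8*14*3600 = 6.0757e+06 m^3


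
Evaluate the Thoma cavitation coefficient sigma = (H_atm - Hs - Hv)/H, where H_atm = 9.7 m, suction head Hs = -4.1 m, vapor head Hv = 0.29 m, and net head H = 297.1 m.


sigma = (9.7 - (-4.1) - 0.29) / 297.1 = 0.0455


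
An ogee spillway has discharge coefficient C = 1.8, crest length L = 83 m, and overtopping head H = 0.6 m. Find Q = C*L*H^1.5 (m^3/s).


Q = 1.8 * 83 * 0.6^1.5 = 69.4348 m^3/s


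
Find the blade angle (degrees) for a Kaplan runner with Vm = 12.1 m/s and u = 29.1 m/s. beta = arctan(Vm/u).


beta = arctan(12.1 / 29.1) = 22.5779 degrees


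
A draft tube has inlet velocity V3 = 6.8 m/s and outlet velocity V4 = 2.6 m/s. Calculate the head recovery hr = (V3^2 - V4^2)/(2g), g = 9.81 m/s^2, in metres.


hr = (6.8^2 - 2.6^2) / (2*9.81) = 2.0122 m


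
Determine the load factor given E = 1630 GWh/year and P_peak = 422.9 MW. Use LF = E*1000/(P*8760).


LF = 1630 * 1000 / (422.9 * 8760) = 0.4400


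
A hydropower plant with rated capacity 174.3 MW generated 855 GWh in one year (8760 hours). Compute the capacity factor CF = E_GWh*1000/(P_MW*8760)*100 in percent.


CF = 855 * 1000 / (174.3 * 8760) * 100 = 55.9970 %


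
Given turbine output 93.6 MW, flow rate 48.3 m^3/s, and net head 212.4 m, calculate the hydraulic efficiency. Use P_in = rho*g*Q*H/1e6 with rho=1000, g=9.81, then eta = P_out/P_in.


P_in = 1000 * 9.81 * 48.3 * 212.4 / 1e6 = 100.6400 MW
eta = 93.6 / 100.6400 = 0.9300


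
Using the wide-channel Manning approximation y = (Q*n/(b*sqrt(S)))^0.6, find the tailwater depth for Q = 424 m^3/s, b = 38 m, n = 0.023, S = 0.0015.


y = (424 * 0.023 / (38 * 0.0015^0.5))^0.6 = 3.1100 m


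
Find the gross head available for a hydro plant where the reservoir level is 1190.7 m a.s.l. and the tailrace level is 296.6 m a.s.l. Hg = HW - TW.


Hg = 1190.7 - 296.6 = 894.1000 m


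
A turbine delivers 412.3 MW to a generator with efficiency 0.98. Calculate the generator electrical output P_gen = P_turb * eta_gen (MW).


P_gen = 412.3 * 0.98 = 404.0540 MW


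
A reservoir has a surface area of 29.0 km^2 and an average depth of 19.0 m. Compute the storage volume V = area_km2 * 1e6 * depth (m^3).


V = 29.0 * 1e6 * 19.0 = 5.5100e+08 m^3


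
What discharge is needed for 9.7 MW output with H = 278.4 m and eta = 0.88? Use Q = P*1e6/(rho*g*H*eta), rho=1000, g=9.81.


Q = 9.7 * 1e6 / (1000 * 9.81 * 278.4 * 0.88) = 4.0360 m^3/s


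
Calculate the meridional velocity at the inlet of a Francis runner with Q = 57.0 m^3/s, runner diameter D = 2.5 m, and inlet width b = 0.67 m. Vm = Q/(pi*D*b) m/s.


Vm = 57.0 / (pi * 2.5 * 0.67) = 10.8320 m/s


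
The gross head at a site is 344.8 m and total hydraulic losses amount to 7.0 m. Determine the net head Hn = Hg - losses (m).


Hn = 344.8 - 7.0 = 337.8000 m


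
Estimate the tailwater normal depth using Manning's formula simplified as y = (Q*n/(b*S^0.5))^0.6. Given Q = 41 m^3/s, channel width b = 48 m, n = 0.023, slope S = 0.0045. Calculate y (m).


y = (41 * 0.023 / (48 * 0.0045^0.5))^0.6 = 0.4786 m


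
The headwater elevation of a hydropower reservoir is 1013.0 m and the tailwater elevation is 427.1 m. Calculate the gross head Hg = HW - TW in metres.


Hg = 1013.0 - 427.1 = 585.9000 m


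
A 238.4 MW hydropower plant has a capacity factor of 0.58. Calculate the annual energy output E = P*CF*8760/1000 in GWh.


E = 238.4 * 0.58 * 8760 / 1000 = 1211.2627 GWh


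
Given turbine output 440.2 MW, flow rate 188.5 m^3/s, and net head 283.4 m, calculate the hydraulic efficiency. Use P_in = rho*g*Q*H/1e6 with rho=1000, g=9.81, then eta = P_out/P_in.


P_in = 1000 * 9.81 * 188.5 * 283.4 / 1e6 = 524.0590 MW
eta = 440.2 / 524.0590 = 0.8400


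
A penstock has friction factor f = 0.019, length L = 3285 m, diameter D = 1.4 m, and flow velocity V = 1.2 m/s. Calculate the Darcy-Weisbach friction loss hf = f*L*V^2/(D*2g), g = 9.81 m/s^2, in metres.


hf = 0.019 * 3285 * 1.2^2 / (1.4 * 2 * 9.81) = 3.2721 m


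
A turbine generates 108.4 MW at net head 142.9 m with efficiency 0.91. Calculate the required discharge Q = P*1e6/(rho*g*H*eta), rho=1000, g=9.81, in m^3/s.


Q = 108.4 * 1e6 / (1000 * 9.81 * 142.9 * 0.91) = 84.9741 m^3/s


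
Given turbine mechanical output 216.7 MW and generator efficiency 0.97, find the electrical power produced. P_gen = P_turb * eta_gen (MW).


P_gen = 216.7 * 0.97 = 210.1990 MW


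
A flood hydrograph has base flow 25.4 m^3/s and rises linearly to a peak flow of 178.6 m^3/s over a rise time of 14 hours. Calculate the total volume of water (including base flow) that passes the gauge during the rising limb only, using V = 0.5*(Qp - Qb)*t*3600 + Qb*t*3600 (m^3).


V = 0.5*(178.6 - 25.4)*14*3600 + 25.4*14*3600 = 5.1408e+06 m^3


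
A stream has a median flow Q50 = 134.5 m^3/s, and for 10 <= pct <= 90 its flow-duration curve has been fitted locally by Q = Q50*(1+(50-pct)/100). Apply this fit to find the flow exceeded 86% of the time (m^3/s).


Q = 134.5 * (1 + (50 - 86)/100) = 86.0800 m^3/s


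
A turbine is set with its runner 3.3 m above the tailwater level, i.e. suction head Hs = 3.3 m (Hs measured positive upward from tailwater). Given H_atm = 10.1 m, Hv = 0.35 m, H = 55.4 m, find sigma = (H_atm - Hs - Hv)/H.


sigma = (10.1 - 3.3 - 0.35) / 55.4 = 0.1164


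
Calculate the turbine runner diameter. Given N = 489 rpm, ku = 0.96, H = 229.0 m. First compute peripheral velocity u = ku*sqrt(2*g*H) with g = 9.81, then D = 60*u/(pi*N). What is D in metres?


u = 0.96 * sqrt(2*9.81*229.0) = 64.3485 m/s
D = 60 * 64.3485 / (pi * 489) = 2.5132 m


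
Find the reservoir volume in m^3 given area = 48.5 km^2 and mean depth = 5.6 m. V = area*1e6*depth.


V = 48.5 * 1e6 * 5.6 = 2.7160e+08 m^3


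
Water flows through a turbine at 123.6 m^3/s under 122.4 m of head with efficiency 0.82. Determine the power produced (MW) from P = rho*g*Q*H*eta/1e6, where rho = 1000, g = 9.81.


P = 1000 * 9.81 * 123.6 * 122.4 * 0.82 / 1e6 = 121.6978 MW


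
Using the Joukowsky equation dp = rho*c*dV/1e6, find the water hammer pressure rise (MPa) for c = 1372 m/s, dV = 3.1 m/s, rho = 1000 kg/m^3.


dp = 1000 * 1372 * 3.1 / 1e6 = 4.2532 MPa


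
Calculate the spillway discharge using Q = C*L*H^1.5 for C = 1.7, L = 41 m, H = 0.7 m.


Q = 1.7 * 41 * 0.7^1.5 = 40.8206 m^3/s


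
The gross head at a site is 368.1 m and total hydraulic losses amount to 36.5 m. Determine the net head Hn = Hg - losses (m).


Hn = 368.1 - 36.5 = 331.6000 m


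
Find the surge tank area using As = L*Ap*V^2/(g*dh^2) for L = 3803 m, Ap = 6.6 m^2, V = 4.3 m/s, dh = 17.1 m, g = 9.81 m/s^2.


As = 3803 * 6.6 * 4.3^2 / (9.81 * 17.1^2) = 161.7879 m^2


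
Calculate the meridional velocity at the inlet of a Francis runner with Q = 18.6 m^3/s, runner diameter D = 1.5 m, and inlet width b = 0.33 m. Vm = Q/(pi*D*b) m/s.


Vm = 18.6 / (pi * 1.5 * 0.33) = 11.9607 m/s


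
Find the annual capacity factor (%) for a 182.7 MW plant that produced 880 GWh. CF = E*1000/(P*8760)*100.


CF = 880 * 1000 / (182.7 * 8760) * 100 = 54.9845 %


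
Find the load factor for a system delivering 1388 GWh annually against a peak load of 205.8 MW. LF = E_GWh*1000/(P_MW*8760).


LF = 1388 * 1000 / (205.8 * 8760) = 0.7699


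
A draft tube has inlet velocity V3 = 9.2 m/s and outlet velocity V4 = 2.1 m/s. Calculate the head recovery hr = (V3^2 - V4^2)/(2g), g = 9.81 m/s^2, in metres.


hr = (9.2^2 - 2.1^2) / (2*9.81) = 4.0892 m


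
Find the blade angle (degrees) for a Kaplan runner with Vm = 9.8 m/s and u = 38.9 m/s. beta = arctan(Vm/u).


beta = arctan(9.8 / 38.9) = 14.1402 degrees


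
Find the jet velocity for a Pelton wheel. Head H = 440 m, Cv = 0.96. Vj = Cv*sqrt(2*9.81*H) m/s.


Vj = 0.96 * sqrt(2*9.81*440) = 89.1963 m/s


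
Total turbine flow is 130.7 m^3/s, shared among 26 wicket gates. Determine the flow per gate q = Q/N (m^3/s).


q = 130.7 / 26 = 5.0269 m^3/s


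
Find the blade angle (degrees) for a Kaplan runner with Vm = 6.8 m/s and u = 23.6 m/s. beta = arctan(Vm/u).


beta = arctan(6.8 / 23.6) = 16.0736 degrees


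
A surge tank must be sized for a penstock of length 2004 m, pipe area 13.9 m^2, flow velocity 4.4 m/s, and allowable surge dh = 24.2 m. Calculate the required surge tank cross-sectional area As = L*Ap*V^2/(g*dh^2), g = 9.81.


As = 2004 * 13.9 * 4.4^2 / (9.81 * 24.2^2) = 93.8681 m^2


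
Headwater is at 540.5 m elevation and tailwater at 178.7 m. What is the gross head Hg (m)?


Hg = 540.5 - 178.7 = 361.8000 m


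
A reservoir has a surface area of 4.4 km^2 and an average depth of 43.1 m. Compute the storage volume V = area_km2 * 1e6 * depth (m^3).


V = 4.4 * 1e6 * 43.1 = 1.8964e+08 m^3


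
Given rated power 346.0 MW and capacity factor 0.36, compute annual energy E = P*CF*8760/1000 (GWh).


E = 346.0 * 0.36 * 8760 / 1000 = 1091.1456 GWh


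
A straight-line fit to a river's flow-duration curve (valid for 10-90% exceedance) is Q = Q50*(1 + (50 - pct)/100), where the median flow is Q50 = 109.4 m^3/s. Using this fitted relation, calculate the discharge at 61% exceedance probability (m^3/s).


Q = 109.4 * (1 + (50 - 61)/100) = 97.3660 m^3/s


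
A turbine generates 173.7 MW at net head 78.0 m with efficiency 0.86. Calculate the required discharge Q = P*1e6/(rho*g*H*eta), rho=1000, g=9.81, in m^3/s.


Q = 173.7 * 1e6 / (1000 * 9.81 * 78.0 * 0.86) = 263.9598 m^3/s


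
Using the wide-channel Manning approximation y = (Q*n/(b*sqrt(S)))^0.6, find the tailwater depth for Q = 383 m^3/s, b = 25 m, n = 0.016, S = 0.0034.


y = (383 * 0.016 / (25 * 0.0034^0.5))^0.6 = 2.3669 m


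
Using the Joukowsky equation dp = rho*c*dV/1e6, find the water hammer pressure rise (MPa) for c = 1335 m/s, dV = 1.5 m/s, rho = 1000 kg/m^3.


dp = 1000 * 1335 * 1.5 / 1e6 = 2.0025 MPa


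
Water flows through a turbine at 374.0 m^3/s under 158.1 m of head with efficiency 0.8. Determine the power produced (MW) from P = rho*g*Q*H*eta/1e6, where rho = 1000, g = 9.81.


P = 1000 * 9.81 * 374.0 * 158.1 * 0.8 / 1e6 = 464.0475 MW


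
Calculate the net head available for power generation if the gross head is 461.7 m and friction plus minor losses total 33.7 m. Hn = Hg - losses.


Hn = 461.7 - 33.7 = 428.0000 m


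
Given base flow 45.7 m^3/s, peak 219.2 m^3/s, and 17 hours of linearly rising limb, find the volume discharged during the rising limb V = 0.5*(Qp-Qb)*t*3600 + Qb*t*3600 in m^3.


V = 0.5*(219.2 - 45.7)*17*3600 + 45.7*17*3600 = 8.1059e+06 m^3


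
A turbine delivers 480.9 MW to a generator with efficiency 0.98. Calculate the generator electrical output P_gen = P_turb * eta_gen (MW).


P_gen = 480.9 * 0.98 = 471.2820 MW


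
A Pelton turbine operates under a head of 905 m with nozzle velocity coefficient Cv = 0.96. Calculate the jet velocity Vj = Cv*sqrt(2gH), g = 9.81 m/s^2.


Vj = 0.96 * sqrt(2*9.81*905) = 127.9219 m/s


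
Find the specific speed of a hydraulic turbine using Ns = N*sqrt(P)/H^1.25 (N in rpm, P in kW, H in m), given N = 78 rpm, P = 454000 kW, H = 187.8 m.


Ns = 78 * 454000^0.5 / 187.8^1.25 = 75.5967


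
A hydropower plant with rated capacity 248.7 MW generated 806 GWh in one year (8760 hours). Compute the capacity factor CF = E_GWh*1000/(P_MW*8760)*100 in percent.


CF = 806 * 1000 / (248.7 * 8760) * 100 = 36.9960 %


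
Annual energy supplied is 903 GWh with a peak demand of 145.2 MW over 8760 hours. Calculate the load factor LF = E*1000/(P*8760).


LF = 903 * 1000 / (145.2 * 8760) = 0.7099


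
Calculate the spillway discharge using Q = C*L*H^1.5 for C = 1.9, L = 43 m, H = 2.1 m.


Q = 1.9 * 43 * 2.1^1.5 = 248.6286 m^3/s


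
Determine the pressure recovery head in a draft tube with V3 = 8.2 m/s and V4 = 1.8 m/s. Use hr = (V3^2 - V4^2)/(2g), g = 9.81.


hr = (8.2^2 - 1.8^2) / (2*9.81) = 3.2620 m


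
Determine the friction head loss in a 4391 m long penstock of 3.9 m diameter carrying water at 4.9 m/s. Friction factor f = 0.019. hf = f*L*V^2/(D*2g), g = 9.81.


hf = 0.019 * 4391 * 4.9^2 / (3.9 * 2 * 9.81) = 26.1786 m


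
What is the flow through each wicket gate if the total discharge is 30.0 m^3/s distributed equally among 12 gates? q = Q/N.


q = 30.0 / 12 = 2.5000 m^3/s


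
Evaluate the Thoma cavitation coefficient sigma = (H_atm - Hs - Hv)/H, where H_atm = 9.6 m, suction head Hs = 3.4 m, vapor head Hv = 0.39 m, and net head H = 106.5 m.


sigma = (9.6 - 3.4 - 0.39) / 106.5 = 0.0546


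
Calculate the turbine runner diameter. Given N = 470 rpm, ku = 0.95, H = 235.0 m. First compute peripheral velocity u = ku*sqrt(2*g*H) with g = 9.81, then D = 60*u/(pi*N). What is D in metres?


u = 0.95 * sqrt(2*9.81*235.0) = 64.5070 m/s
D = 60 * 64.5070 / (pi * 470) = 2.6213 m


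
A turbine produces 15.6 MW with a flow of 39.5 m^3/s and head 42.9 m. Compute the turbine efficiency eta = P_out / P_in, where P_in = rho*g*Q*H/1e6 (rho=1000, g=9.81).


P_in = 1000 * 9.81 * 39.5 * 42.9 / 1e6 = 16.6235 MW
eta = 15.6 / 16.6235 = 0.9384


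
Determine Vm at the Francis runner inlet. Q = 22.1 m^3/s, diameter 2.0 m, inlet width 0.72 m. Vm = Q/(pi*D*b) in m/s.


Vm = 22.1 / (pi * 2.0 * 0.72) = 4.8852 m/s


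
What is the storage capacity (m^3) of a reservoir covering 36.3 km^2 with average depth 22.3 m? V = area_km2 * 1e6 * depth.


V = 36.3 * 1e6 * 22.3 = 8.0949e+08 m^3


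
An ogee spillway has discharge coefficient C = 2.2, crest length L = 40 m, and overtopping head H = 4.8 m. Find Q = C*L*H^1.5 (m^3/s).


Q = 2.2 * 40 * 4.8^1.5 = 925.4320 m^3/s


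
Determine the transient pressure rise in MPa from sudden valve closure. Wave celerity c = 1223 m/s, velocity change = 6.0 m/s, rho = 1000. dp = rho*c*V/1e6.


dp = 1000 * 1223 * 6.0 / 1e6 = 7.3380 MPa


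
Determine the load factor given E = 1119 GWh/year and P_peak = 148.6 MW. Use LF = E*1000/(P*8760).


LF = 1119 * 1000 / (148.6 * 8760) = 0.8596


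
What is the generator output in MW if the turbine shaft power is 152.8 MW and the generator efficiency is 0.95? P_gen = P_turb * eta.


P_gen = 152.8 * 0.95 = 145.1600 MW


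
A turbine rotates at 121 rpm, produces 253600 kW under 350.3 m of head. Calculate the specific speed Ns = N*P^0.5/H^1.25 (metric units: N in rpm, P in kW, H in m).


Ns = 121 * 253600^0.5 / 350.3^1.25 = 40.2078


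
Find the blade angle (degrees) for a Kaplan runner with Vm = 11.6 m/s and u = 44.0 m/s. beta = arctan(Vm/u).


beta = arctan(11.6 / 44.0) = 14.7692 degrees


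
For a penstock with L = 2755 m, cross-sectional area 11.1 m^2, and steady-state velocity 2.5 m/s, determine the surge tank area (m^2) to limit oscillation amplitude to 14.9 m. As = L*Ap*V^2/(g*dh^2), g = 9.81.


As = 2755 * 11.1 * 2.5^2 / (9.81 * 14.9^2) = 87.7573 m^2


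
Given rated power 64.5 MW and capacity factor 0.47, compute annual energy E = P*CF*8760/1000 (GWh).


E = 64.5 * 0.47 * 8760 / 1000 = 265.5594 GWh


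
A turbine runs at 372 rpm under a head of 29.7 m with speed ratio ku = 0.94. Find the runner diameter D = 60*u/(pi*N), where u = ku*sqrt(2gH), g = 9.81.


u = 0.94 * sqrt(2*9.81*29.7) = 22.6911 m/s
D = 60 * 22.6911 / (pi * 372) = 1.1650 m


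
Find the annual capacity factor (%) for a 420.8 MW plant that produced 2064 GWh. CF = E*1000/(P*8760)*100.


CF = 2064 * 1000 / (420.8 * 8760) * 100 = 55.9925 %


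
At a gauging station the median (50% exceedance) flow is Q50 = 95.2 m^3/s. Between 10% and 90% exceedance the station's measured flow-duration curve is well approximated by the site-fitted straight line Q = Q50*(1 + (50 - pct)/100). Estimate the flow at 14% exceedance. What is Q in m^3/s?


Q = 95.2 * (1 + (50 - 14)/100) = 129.4720 m^3/s


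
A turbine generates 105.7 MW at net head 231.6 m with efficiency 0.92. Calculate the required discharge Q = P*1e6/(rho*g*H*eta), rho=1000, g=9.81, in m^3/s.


Q = 105.7 * 1e6 / (1000 * 9.81 * 231.6 * 0.92) = 50.5684 m^3/s


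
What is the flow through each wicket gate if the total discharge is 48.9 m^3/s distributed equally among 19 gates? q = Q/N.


q = 48.9 / 19 = 2.5737 m^3/s


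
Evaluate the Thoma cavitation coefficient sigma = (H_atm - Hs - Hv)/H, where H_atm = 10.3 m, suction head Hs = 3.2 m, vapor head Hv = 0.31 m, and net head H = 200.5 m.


sigma = (10.3 - 3.2 - 0.31) / 200.5 = 0.0339


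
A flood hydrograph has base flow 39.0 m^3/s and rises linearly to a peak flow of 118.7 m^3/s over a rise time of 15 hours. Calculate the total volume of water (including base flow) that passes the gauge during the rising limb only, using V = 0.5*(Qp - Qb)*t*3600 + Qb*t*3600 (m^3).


V = 0.5*(118.7 - 39.0)*15*3600 + 39.0*15*3600 = 4.2579e+06 m^3


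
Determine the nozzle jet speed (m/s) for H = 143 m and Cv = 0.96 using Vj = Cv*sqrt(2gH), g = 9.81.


Vj = 0.96 * sqrt(2*9.81*143) = 50.8497 m/s


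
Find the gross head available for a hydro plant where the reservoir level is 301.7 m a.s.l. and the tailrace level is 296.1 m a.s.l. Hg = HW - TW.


Hg = 301.7 - 296.1 = 5.6000 m


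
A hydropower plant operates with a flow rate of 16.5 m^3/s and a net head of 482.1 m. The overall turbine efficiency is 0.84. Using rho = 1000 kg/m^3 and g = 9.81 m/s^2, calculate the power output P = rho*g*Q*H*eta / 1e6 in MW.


P = 1000 * 9.81 * 16.5 * 482.1 * 0.84 / 1e6 = 65.5495 MW


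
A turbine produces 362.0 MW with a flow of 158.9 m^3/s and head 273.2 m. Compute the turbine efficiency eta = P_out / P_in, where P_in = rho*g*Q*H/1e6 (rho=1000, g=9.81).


P_in = 1000 * 9.81 * 158.9 * 273.2 / 1e6 = 425.8666 MW
eta = 362.0 / 425.8666 = 0.8500


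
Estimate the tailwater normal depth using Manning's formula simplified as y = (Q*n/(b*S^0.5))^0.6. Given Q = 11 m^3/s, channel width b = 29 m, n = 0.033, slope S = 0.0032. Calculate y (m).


y = (11 * 0.033 / (29 * 0.0032^0.5))^0.6 = 0.4045 m


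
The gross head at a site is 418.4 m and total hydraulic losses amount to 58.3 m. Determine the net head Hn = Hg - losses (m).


Hn = 418.4 - 58.3 = 360.1000 m


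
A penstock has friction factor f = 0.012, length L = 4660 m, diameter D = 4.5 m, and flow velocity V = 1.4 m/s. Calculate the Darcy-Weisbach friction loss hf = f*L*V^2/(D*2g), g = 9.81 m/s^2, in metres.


hf = 0.012 * 4660 * 1.4^2 / (4.5 * 2 * 9.81) = 1.2414 m


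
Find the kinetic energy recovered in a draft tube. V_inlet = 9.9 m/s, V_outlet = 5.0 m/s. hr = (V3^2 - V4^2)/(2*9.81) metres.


hr = (9.9^2 - 5.0^2) / (2*9.81) = 3.7212 m


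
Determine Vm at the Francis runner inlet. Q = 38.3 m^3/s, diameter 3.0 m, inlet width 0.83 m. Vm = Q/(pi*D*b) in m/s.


Vm = 38.3 / (pi * 3.0 * 0.83) = 4.8961 m/s


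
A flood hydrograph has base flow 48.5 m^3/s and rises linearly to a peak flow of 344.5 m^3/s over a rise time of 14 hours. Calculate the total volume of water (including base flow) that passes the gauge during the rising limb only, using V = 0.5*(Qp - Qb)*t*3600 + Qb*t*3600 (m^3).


V = 0.5*(344.5 - 48.5)*14*3600 + 48.5*14*3600 = 9.9036e+06 m^3


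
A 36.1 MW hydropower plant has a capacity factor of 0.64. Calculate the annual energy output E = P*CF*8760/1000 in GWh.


E = 36.1 * 0.64 * 8760 / 1000 = 202.3910 GWh


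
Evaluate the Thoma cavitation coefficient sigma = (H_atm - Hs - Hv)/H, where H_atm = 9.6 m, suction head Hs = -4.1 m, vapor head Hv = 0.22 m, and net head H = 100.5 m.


sigma = (9.6 - (-4.1) - 0.22) / 100.5 = 0.1341


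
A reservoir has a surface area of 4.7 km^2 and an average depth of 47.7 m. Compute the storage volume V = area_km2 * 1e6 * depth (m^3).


V = 4.7 * 1e6 * 47.7 = 2.2419e+08 m^3


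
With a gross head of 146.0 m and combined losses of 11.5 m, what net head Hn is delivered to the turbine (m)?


Hn = 146.0 - 11.5 = 134.5000 m


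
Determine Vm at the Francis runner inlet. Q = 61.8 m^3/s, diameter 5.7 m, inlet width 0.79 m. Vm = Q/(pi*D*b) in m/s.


Vm = 61.8 / (pi * 5.7 * 0.79) = 4.3685 m/s


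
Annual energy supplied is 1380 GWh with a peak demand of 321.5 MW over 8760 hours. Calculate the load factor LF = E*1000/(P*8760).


LF = 1380 * 1000 / (321.5 * 8760) = 0.4900


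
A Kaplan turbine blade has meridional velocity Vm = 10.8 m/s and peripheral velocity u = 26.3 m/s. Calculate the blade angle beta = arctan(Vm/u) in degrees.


beta = arctan(10.8 / 26.3) = 22.3253 degrees


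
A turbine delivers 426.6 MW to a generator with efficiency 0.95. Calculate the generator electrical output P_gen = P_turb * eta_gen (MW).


P_gen = 426.6 * 0.95 = 405.2700 MW


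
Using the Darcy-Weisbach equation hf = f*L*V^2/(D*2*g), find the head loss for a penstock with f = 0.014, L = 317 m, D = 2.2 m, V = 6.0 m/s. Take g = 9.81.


hf = 0.014 * 317 * 6.0^2 / (2.2 * 2 * 9.81) = 3.7014 m


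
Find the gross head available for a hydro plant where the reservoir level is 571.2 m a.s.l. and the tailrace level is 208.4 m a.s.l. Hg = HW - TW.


Hg = 571.2 - 208.4 = 362.8000 m


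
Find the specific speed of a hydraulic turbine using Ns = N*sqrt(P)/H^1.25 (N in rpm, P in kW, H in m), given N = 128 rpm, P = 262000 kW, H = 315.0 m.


Ns = 128 * 262000^0.5 / 315.0^1.25 = 49.3711


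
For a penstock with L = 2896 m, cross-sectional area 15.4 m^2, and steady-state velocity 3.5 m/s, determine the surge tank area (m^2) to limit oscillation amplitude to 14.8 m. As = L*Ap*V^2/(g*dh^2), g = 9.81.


As = 2896 * 15.4 * 3.5^2 / (9.81 * 14.8^2) = 254.2512 m^2


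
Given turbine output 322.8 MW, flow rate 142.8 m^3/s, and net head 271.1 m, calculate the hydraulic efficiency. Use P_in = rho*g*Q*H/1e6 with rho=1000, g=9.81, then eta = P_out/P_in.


P_in = 1000 * 9.81 * 142.8 * 271.1 / 1e6 = 379.7753 MW
eta = 322.8 / 379.7753 = 0.8500


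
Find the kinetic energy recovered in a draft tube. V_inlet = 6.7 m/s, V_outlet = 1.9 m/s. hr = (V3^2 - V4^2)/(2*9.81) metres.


hr = (6.7^2 - 1.9^2) / (2*9.81) = 2.1040 m


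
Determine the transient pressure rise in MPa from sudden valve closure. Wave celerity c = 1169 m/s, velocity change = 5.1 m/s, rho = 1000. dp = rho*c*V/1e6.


dp = 1000 * 1169 * 5.1 / 1e6 = 5.9619 MPa


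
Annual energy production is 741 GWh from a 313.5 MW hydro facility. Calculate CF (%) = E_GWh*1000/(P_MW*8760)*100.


CF = 741 * 1000 / (313.5 * 8760) * 100 = 26.9822 %


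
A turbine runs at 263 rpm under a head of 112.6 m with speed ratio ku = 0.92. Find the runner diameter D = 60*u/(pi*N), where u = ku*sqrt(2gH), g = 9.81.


u = 0.92 * sqrt(2*9.81*112.6) = 43.2421 m/s
D = 60 * 43.2421 / (pi * 263) = 3.1402 m


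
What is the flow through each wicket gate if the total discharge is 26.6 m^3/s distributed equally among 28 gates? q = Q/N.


q = 26.6 / 28 = 0.9500 m^3/s


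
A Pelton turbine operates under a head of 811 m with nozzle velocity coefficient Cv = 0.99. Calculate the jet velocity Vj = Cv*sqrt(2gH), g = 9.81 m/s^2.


Vj = 0.99 * sqrt(2*9.81*811) = 124.8806 m/s


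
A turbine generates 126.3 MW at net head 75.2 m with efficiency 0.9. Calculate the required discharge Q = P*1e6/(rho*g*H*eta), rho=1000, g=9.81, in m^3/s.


Q = 126.3 * 1e6 / (1000 * 9.81 * 75.2 * 0.9) = 190.2278 m^3/s


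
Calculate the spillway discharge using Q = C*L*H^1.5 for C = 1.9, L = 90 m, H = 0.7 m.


Q = 1.9 * 90 * 0.7^1.5 = 100.1482 m^3/s


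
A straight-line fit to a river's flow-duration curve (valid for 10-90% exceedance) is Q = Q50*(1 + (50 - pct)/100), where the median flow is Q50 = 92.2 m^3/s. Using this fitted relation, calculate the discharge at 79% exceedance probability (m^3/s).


Q = 92.2 * (1 + (50 - 79)/100) = 65.4620 m^3/s


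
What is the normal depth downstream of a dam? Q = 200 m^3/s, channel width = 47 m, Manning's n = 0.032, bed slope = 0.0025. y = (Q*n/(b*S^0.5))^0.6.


y = (200 * 0.032 / (47 * 0.0025^0.5))^0.6 = 1.8242 m


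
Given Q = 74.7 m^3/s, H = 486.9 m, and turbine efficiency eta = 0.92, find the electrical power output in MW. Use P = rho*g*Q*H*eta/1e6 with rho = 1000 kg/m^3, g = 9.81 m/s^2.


P = 1000 * 9.81 * 74.7 * 486.9 * 0.92 / 1e6 = 328.2594 MW


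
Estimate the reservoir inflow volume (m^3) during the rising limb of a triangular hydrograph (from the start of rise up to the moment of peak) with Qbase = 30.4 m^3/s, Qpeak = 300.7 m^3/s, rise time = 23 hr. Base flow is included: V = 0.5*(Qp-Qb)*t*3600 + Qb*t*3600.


V = 0.5*(300.7 - 30.4)*23*3600 + 30.4*23*3600 = 1.3708e+07 m^3


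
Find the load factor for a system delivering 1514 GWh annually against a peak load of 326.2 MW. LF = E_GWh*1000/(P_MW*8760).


LF = 1514 * 1000 / (326.2 * 8760) = 0.5298


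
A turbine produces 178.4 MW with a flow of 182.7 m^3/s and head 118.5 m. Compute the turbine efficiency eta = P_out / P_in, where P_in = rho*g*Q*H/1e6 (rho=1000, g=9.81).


P_in = 1000 * 9.81 * 182.7 * 118.5 / 1e6 = 212.3860 MW
eta = 178.4 / 212.3860 = 0.8400


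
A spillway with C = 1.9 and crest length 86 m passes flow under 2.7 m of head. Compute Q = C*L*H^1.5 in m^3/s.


Q = 1.9 * 86 * 2.7^1.5 = 724.9327 m^3/s


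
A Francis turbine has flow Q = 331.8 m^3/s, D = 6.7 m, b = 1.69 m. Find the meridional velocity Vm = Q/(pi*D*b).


Vm = 331.8 / (pi * 6.7 * 1.69) = 9.3275 m/s


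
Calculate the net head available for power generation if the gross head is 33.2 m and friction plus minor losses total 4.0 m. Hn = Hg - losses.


Hn = 33.2 - 4.0 = 29.2000 m


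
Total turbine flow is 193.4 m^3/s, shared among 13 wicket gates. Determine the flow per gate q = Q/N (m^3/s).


q = 193.4 / 13 = 14.8769 m^3/s


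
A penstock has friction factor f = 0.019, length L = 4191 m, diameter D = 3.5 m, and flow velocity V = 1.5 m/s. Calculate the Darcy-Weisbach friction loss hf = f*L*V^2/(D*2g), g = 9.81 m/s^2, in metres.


hf = 0.019 * 4191 * 1.5^2 / (3.5 * 2 * 9.81) = 2.6091 m


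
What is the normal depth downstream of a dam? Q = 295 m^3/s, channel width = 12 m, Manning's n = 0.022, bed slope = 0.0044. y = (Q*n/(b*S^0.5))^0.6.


y = (295 * 0.022 / (12 * 0.0044^0.5))^0.6 = 3.5221 m


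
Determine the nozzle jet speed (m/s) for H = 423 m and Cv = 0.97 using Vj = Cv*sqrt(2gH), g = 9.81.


Vj = 0.97 * sqrt(2*9.81*423) = 88.3673 m/s


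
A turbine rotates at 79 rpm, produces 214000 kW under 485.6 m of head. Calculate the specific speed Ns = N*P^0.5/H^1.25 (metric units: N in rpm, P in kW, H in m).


Ns = 79 * 214000^0.5 / 485.6^1.25 = 16.0319


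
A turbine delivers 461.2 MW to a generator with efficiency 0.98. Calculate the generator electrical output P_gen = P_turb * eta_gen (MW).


P_gen = 461.2 * 0.98 = 451.9760 MW


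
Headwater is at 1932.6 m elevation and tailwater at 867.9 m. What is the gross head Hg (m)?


Hg = 1932.6 - 867.9 = 1064.7000 m


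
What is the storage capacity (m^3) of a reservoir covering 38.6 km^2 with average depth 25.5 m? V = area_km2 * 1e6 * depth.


V = 38.6 * 1e6 * 25.5 = 9.8430e+08 m^3


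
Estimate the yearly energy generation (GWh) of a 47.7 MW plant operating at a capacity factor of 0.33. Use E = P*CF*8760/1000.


E = 47.7 * 0.33 * 8760 / 1000 = 137.8912 GWh


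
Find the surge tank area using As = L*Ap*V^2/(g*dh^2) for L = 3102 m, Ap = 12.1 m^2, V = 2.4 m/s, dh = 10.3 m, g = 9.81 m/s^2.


As = 3102 * 12.1 * 2.4^2 / (9.81 * 10.3^2) = 207.7333 m^2


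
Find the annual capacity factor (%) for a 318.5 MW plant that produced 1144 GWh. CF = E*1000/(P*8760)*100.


CF = 1144 * 1000 / (318.5 * 8760) * 100 = 41.0027 %


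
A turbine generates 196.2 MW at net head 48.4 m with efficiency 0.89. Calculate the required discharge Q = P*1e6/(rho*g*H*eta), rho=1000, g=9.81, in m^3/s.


Q = 196.2 * 1e6 / (1000 * 9.81 * 48.4 * 0.89) = 464.2957 m^3/s


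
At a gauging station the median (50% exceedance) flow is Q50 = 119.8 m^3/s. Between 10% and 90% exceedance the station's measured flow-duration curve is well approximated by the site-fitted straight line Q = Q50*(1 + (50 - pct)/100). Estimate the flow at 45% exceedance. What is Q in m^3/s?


Q = 119.8 * (1 + (50 - 45)/100) = 125.7900 m^3/s


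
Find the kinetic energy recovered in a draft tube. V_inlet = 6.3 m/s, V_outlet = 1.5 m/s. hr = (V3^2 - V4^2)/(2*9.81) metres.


hr = (6.3^2 - 1.5^2) / (2*9.81) = 1.9083 m


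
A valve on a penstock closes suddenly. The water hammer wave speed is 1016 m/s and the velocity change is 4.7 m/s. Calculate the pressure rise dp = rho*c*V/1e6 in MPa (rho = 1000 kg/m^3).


dp = 1000 * 1016 * 4.7 / 1e6 = 4.7752 MPa


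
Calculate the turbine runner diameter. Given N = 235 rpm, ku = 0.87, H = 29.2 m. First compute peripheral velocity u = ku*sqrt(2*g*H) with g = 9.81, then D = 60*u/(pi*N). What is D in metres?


u = 0.87 * sqrt(2*9.81*29.2) = 20.8238 m/s
D = 60 * 20.8238 / (pi * 235) = 1.6924 m


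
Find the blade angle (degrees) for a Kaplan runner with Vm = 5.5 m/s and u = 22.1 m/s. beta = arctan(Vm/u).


beta = arctan(5.5 / 22.1) = 13.9752 degrees


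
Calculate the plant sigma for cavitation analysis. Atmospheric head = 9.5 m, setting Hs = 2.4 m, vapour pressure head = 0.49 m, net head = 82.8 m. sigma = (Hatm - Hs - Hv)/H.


sigma = (9.5 - 2.4 - 0.49) / 82.8 = 0.0798


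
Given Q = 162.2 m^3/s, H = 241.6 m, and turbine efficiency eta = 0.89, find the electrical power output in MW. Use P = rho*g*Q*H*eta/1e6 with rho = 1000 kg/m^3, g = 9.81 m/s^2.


P = 1000 * 9.81 * 162.2 * 241.6 * 0.89 / 1e6 = 342.1423 MW


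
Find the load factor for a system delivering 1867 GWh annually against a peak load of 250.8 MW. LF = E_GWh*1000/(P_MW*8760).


LF = 1867 * 1000 / (250.8 * 8760) = 0.8498


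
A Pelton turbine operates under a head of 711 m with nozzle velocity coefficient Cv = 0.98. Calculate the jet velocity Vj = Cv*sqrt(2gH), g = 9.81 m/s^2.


Vj = 0.98 * sqrt(2*9.81*711) = 115.7472 m/s


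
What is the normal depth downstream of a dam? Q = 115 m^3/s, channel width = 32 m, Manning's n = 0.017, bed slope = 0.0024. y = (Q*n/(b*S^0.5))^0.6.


y = (115 * 0.017 / (32 * 0.0024^0.5))^0.6 = 1.1417 m


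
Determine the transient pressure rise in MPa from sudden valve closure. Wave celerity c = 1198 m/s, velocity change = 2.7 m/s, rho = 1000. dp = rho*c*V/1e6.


dp = 1000 * 1198 * 2.7 / 1e6 = 3.2346 MPa


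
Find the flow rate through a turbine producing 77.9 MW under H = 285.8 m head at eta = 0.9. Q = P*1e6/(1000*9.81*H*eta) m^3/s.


Q = 77.9 * 1e6 / (1000 * 9.81 * 285.8 * 0.9) = 30.8719 m^3/s


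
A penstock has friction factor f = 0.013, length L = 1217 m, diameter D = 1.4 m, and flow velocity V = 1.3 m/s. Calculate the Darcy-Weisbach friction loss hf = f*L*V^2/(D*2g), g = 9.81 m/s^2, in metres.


hf = 0.013 * 1217 * 1.3^2 / (1.4 * 2 * 9.81) = 0.9734 m


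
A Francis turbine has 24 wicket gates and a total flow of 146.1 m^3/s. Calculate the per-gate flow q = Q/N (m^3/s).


q = 146.1 / 24 = 6.0875 m^3/s


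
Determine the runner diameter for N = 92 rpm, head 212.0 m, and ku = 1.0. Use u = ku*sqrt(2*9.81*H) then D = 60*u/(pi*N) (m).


u = 1.0 * sqrt(2*9.81*212.0) = 64.4937 m/s
D = 60 * 64.4937 / (pi * 92) = 13.3885 m
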